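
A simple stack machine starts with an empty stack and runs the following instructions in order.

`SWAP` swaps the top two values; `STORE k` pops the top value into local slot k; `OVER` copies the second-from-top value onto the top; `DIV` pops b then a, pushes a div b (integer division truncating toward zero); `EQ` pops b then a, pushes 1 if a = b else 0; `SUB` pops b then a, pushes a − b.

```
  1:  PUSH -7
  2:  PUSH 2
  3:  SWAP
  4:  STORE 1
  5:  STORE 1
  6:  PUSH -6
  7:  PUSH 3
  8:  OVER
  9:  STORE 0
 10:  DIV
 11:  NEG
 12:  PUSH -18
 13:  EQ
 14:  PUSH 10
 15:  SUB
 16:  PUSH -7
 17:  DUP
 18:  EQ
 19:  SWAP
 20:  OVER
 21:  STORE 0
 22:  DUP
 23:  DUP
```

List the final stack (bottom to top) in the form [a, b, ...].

PUSH -7   -7
PUSH 2    -7 2
SWAP      2 -7
STORE 1   2
STORE 1   (empty)
PUSH -6   -6
PUSH 3    -6 3
OVER      -6 3 -6
STORE 0   -6 3
DIV       -2
NEG       2
PUSH -18  2 -18
EQ        0
PUSH 10   0 10
SUB       -10
PUSH -7   -10 -7
DUP       -10 -7 -7
EQ        -10 1
SWAP      1 -10
OVER      1 -10 1
STORE 0   1 -10
DUP       1 -10 -10
DUP       1 -10 -10 -10

[1, -10, -10, -10]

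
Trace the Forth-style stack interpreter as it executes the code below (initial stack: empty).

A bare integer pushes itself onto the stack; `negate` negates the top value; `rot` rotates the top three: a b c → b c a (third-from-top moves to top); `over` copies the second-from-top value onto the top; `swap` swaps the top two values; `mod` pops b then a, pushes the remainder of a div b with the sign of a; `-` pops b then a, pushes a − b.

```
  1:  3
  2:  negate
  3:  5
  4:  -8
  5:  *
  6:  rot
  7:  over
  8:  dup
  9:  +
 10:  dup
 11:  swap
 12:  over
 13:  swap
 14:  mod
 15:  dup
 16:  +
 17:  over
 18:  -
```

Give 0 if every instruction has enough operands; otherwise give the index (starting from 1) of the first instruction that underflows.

6

3      -> [3]
negate -> [-3]
5      -> [-3, 5]
-8     -> [-3, 5, -8]
*      -> [-3, -40]
rot  — needs 3 operands, stack has 2 → underflow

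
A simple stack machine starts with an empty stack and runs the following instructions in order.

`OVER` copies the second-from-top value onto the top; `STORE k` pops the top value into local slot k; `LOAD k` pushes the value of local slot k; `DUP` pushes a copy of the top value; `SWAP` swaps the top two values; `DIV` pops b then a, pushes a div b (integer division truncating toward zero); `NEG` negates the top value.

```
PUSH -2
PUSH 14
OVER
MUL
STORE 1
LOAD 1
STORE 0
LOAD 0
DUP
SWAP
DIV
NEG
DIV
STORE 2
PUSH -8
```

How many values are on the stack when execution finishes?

1

PUSH -2 : [-2]
PUSH 14 : [-2, 14]
OVER    : [-2, 14, -2]
MUL     : [-2, -28]
STORE 1 : [-2]
LOAD 1  : [-2, -28]
STORE 0 : [-2]
LOAD 0  : [-2, -28]
DUP     : [-2, -28, -28]
SWAP    : [-2, -28, -28]
DIV     : [-2, 1]
NEG     : [-2, -1]
DIV     : [2]
STORE 2 : []
PUSH -8 : [-8]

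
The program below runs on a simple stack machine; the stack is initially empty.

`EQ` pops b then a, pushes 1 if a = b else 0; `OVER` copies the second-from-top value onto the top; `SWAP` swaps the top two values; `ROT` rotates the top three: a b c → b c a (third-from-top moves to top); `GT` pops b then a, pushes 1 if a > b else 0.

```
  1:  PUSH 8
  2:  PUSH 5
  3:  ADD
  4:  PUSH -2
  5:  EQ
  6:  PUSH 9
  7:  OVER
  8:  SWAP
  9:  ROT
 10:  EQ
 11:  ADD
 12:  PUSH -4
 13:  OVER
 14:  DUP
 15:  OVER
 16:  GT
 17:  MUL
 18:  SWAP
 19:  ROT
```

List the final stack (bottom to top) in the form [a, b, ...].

[0, -4, 0]

PUSH 8  -> 8
PUSH 5  -> 8 5
ADD     -> 13
PUSH -2 -> 13 -2
EQ      -> 0
PUSH 9  -> 0 9
OVER    -> 0 9 0
SWAP    -> 0 0 9
ROT     -> 0 9 0
EQ      -> 0 0
ADD     -> 0
PUSH -4 -> 0 -4
OVER    -> 0 -4 0
DUP     -> 0 -4 0 0
OVER    -> 0 -4 0 0 0
GT      -> 0 -4 0 0
MUL     -> 0 -4 0
SWAP    -> 0 0 -4
ROT     -> 0 -4 0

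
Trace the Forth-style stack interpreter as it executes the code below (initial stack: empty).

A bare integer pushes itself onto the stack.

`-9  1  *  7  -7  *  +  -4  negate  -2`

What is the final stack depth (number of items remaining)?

-9     -> -9
1      -> -9 1
*      -> -9
7      -> -9 7
-7     -> -9 7 -7
*      -> -9 -49
+      -> -58
-4     -> -58 -4
negate -> -58 4
-2     -> -58 4 -2

3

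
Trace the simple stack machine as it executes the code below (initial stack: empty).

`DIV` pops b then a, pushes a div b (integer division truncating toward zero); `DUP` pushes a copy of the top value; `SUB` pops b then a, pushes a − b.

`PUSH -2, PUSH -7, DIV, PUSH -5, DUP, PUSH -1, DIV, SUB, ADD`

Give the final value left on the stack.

PUSH -2  [-2]
PUSH -7  [-2, -7]
DIV      [0]
PUSH -5  [0, -5]
DUP      [0, -5, -5]
PUSH -1  [0, -5, -5, -1]
DIV      [0, -5, 5]
SUB      [0, -10]
ADD      [-10]

-10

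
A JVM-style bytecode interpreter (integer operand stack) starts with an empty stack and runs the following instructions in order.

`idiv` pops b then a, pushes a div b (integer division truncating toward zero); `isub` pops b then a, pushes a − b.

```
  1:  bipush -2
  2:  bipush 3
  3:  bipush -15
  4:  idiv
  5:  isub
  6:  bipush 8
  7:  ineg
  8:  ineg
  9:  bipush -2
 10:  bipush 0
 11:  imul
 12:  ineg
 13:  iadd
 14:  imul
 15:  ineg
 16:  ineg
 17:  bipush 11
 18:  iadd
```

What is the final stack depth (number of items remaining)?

1

bipush -2  -> -2
bipush 3   -> -2 3
bipush -15 -> -2 3 -15
idiv       -> -2 0
isub       -> -2
bipush 8   -> -2 8
ineg       -> -2 -8
ineg       -> -2 8
bipush -2  -> -2 8 -2
bipush 0   -> -2 8 -2 0
imul       -> -2 8 0
ineg       -> -2 8 0
iadd       -> -2 8
imul       -> -16
ineg       -> 16
ineg       -> -16
bipush 11  -> -16 11
iadd       -> -5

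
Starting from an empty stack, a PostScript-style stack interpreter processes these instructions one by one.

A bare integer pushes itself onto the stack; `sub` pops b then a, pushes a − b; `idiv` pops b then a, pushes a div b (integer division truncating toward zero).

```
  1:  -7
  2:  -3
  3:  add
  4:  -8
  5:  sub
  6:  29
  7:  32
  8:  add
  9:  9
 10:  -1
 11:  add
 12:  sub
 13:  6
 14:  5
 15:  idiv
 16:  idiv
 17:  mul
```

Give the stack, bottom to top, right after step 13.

[-2, 53, 6]

-7  → [-7]
-3  → [-7, -3]
add → [-10]
-8  → [-10, -8]
sub → [-2]
29  → [-2, 29]
32  → [-2, 29, 32]
add → [-2, 61]
9   → [-2, 61, 9]
-1  → [-2, 61, 9, -1]
add → [-2, 61, 8]
sub → [-2, 53]
6   → [-2, 53, 6]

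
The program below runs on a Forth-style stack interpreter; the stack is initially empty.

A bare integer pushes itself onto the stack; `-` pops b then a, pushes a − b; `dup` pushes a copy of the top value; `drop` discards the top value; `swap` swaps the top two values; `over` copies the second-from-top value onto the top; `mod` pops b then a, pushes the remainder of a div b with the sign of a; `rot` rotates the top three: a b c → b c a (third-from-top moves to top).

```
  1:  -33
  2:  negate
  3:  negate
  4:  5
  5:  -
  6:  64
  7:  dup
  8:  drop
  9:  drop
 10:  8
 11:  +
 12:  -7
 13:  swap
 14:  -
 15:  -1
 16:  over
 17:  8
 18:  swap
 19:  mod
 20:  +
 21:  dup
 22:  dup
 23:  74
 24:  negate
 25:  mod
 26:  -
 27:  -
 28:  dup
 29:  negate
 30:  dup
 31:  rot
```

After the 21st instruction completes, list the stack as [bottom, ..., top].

-33     [-33]
negate  [33]
negate  [-33]
5       [-33, 5]
-       [-38]
64      [-38, 64]
dup     [-38, 64, 64]
drop    [-38, 64]
drop    [-38]
8       [-38, 8]
+       [-30]
-7      [-30, -7]
swap    [-7, -30]
-       [23]
-1      [23, -1]
over    [23, -1, 23]
8       [23, -1, 23, 8]
swap    [23, -1, 8, 23]
mod     [23, -1, 8]
+       [23, 7]
dup     [23, 7, 7]

[23, 7, 7]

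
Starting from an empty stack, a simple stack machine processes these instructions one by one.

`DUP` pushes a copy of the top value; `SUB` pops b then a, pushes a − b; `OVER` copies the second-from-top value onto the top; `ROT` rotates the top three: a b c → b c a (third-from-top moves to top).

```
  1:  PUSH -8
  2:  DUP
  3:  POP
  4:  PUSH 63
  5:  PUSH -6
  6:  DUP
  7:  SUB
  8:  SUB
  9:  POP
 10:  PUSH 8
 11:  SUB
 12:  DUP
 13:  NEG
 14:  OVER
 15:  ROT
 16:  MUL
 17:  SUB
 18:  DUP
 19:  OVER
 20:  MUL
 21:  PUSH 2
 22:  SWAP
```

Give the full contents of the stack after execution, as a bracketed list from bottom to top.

PUSH -8 → -8
DUP     → -8 -8
POP     → -8
PUSH 63 → -8 63
PUSH -6 → -8 63 -6
DUP     → -8 63 -6 -6
SUB     → -8 63 0
SUB     → -8 63
POP     → -8
PUSH 8  → -8 8
SUB     → -16
DUP     → -16 -16
NEG     → -16 16
OVER    → -16 16 -16
ROT     → 16 -16 -16
MUL     → 16 256
SUB     → -240
DUP     → -240 -240
OVER    → -240 -240 -240
MUL     → -240 57600
PUSH 2  → -240 57600 2
SWAP    → -240 2 57600

[-240, 2, 57600]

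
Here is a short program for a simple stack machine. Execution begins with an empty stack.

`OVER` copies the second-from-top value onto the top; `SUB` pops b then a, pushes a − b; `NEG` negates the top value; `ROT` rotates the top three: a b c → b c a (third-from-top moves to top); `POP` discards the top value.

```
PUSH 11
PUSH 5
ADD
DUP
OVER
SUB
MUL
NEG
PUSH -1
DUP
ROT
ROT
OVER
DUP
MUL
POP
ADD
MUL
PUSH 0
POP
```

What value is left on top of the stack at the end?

PUSH 11 : [11]
PUSH 5  : [11, 5]
ADD     : [16]
DUP     : [16, 16]
OVER    : [16, 16, 16]
SUB     : [16, 0]
MUL     : [0]
NEG     : [0]
PUSH -1 : [0, -1]
DUP     : [0, -1, -1]
ROT     : [-1, -1, 0]
ROT     : [-1, 0, -1]
OVER    : [-1, 0, -1, 0]
DUP     : [-1, 0, -1, 0, 0]
MUL     : [-1, 0, -1, 0]
POP     : [-1, 0, -1]
ADD     : [-1, -1]
MUL     : [1]
PUSH 0  : [1, 0]
POP     : [1]

1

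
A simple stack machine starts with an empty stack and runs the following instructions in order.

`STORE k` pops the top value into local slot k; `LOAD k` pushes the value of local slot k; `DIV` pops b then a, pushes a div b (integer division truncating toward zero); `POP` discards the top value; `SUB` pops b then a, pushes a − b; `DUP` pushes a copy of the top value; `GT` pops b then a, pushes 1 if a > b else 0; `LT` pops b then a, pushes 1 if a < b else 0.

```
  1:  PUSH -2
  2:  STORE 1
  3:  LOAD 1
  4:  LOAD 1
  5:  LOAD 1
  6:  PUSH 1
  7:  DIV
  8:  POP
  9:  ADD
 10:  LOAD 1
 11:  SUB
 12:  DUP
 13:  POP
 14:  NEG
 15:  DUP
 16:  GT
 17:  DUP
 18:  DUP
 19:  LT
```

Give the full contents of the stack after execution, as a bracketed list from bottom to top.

PUSH -2 -> -2
STORE 1 -> (empty)
LOAD 1  -> -2
LOAD 1  -> -2 -2
LOAD 1  -> -2 -2 -2
PUSH 1  -> -2 -2 -2 1
DIV     -> -2 -2 -2
POP     -> -2 -2
ADD     -> -4
LOAD 1  -> -4 -2
SUB     -> -2
DUP     -> -2 -2
POP     -> -2
NEG     -> 2
DUP     -> 2 2
GT      -> 0
DUP     -> 0 0
DUP     -> 0 0 0
LT      -> 0 0

[0, 0]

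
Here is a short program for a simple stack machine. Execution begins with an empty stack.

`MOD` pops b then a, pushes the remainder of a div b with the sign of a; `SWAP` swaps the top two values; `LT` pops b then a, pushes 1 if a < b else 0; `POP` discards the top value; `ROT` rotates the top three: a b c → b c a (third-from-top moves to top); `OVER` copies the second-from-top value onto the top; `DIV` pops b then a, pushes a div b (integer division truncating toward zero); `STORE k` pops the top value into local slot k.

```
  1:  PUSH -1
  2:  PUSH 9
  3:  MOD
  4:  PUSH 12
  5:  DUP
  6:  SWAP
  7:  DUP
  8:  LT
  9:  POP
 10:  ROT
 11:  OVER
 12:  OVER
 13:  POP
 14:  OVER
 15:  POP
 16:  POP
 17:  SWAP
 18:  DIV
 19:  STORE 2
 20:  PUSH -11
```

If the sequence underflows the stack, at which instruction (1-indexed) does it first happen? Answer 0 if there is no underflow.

10

PUSH -1 : [-1]
PUSH 9  : [-1, 9]
MOD     : [-1]
PUSH 12 : [-1, 12]
DUP     : [-1, 12, 12]
SWAP    : [-1, 12, 12]
DUP     : [-1, 12, 12, 12]
LT      : [-1, 12, 0]
POP     : [-1, 12]
ROT  — needs 3 operands, stack has 2 → underflow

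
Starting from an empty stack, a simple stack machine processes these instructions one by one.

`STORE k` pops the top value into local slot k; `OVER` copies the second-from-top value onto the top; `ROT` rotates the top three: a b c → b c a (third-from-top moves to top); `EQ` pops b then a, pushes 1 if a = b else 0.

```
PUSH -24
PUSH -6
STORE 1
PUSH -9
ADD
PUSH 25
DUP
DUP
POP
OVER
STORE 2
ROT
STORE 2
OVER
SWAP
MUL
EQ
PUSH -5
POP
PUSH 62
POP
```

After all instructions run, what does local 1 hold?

-6

PUSH -24 : -24
PUSH -6  : -24 -6
STORE 1  : -24
PUSH -9  : -24 -9
ADD      : -33
PUSH 25  : -33 25
DUP      : -33 25 25
DUP      : -33 25 25 25
POP      : -33 25 25
OVER     : -33 25 25 25
STORE 2  : -33 25 25
ROT      : 25 25 -33
STORE 2  : 25 25
OVER     : 25 25 25
SWAP     : 25 25 25
MUL      : 25 625
EQ       : 0
PUSH -5  : 0 -5
POP      : 0
PUSH 62  : 0 62
POP      : 0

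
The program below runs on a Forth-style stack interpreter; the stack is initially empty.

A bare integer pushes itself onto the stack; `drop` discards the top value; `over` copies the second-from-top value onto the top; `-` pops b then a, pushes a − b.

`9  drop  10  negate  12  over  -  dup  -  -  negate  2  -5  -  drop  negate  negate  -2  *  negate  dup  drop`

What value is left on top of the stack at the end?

20

9       [9]
drop    []
10      [10]
negate  [-10]
12      [-10, 12]
over    [-10, 12, -10]
-       [-10, 22]
dup     [-10, 22, 22]
-       [-10, 0]
-       [-10]
negate  [10]
2       [10, 2]
-5      [10, 2, -5]
-       [10, 7]
drop    [10]
negate  [-10]
negate  [10]
-2      [10, -2]
*       [-20]
negate  [20]
dup     [20, 20]
drop    [20]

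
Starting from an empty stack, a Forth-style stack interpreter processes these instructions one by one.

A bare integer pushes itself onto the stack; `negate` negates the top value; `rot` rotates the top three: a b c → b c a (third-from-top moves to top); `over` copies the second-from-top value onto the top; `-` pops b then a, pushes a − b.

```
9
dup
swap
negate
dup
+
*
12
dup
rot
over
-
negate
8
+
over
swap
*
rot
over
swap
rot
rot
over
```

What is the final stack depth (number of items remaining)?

5

9      : 9
dup    : 9 9
swap   : 9 9
negate : 9 -9
dup    : 9 -9 -9
+      : 9 -18
*      : -162
12     : -162 12
dup    : -162 12 12
rot    : 12 12 -162
over   : 12 12 -162 12
-      : 12 12 -174
negate : 12 12 174
8      : 12 12 174 8
+      : 12 12 182
over   : 12 12 182 12
swap   : 12 12 12 182
*      : 12 12 2184
rot    : 12 2184 12
over   : 12 2184 12 2184
swap   : 12 2184 2184 12
rot    : 12 2184 12 2184
rot    : 12 12 2184 2184
over   : 12 12 2184 2184 2184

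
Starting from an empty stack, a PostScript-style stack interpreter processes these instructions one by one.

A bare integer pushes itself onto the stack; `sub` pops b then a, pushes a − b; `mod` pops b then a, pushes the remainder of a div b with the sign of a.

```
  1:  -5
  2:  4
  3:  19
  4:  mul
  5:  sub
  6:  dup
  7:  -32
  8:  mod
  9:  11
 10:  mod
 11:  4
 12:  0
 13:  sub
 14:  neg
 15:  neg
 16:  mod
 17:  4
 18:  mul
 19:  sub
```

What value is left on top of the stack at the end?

-73

-5  : [-5]
4   : [-5, 4]
19  : [-5, 4, 19]
mul : [-5, 76]
sub : [-81]
dup : [-81, -81]
-32 : [-81, -81, -32]
mod : [-81, -17]
11  : [-81, -17, 11]
mod : [-81, -6]
4   : [-81, -6, 4]
0   : [-81, -6, 4, 0]
sub : [-81, -6, 4]
neg : [-81, -6, -4]
neg : [-81, -6, 4]
mod : [-81, -2]
4   : [-81, -2, 4]
mul : [-81, -8]
sub : [-73]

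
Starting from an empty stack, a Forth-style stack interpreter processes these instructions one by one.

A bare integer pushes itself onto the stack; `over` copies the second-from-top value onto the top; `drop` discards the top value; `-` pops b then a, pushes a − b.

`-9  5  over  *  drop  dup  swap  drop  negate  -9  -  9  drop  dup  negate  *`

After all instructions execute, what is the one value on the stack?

-9     -> [-9]
5      -> [-9, 5]
over   -> [-9, 5, -9]
*      -> [-9, -45]
drop   -> [-9]
dup    -> [-9, -9]
swap   -> [-9, -9]
drop   -> [-9]
negate -> [9]
-9     -> [9, -9]
-      -> [18]
9      -> [18, 9]
drop   -> [18]
dup    -> [18, 18]
negate -> [18, -18]
*      -> [-324]

-324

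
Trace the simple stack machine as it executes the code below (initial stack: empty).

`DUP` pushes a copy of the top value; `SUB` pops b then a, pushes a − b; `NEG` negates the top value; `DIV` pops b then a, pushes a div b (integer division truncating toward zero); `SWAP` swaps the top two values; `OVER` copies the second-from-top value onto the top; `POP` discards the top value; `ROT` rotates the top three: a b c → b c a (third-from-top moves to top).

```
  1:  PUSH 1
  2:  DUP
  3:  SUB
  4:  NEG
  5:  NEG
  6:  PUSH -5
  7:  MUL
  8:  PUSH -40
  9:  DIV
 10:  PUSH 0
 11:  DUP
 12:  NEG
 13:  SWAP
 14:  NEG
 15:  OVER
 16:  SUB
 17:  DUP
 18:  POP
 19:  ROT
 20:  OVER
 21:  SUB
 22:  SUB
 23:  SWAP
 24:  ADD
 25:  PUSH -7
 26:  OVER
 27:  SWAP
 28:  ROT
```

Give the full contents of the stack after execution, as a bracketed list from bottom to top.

PUSH 1   : 1
DUP      : 1 1
SUB      : 0
NEG      : 0
NEG      : 0
PUSH -5  : 0 -5
MUL      : 0
PUSH -40 : 0 -40
DIV      : 0
PUSH 0   : 0 0
DUP      : 0 0 0
NEG      : 0 0 0
SWAP     : 0 0 0
NEG      : 0 0 0
OVER     : 0 0 0 0
SUB      : 0 0 0
DUP      : 0 0 0 0
POP      : 0 0 0
ROT      : 0 0 0
OVER     : 0 0 0 0
SUB      : 0 0 0
SUB      : 0 0
SWAP     : 0 0
ADD      : 0
PUSH -7  : 0 -7
OVER     : 0 -7 0
SWAP     : 0 0 -7
ROT      : 0 -7 0

[0, -7, 0]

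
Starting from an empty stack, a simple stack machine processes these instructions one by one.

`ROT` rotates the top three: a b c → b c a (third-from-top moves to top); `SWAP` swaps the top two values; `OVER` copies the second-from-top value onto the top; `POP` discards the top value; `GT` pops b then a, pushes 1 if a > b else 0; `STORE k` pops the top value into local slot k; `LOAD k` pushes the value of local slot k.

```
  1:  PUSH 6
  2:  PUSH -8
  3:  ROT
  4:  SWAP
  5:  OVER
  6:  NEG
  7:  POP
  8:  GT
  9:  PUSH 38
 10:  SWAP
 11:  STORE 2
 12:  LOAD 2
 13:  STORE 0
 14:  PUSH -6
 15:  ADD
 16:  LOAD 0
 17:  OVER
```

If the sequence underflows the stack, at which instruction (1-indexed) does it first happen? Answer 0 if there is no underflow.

PUSH 6  → 6
PUSH -8 → 6 -8
ROT  — needs 3 operands, stack has 2 → underflow

3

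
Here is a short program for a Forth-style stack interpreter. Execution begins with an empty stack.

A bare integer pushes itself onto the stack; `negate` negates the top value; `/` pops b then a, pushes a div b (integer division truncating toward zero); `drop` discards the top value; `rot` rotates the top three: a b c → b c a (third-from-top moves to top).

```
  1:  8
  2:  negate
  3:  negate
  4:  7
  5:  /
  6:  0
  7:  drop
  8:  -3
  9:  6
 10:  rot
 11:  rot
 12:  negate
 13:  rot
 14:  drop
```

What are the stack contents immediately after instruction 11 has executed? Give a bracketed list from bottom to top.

8      -> 8
negate -> -8
negate -> 8
7      -> 8 7
/      -> 1
0      -> 1 0
drop   -> 1
-3     -> 1 -3
6      -> 1 -3 6
rot    -> -3 6 1
rot    -> 6 1 -3

[6, 1, -3]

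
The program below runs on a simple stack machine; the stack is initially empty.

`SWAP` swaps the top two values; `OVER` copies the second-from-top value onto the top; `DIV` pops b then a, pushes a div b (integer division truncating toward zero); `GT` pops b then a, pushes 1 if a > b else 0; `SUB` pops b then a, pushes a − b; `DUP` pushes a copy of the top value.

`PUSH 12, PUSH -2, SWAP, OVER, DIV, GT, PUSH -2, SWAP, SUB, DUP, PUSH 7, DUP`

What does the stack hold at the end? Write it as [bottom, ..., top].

[-3, -3, 7, 7]

PUSH 12 -> [12]
PUSH -2 -> [12, -2]
SWAP    -> [-2, 12]
OVER    -> [-2, 12, -2]
DIV     -> [-2, -6]
GT      -> [1]
PUSH -2 -> [1, -2]
SWAP    -> [-2, 1]
SUB     -> [-3]
DUP     -> [-3, -3]
PUSH 7  -> [-3, -3, 7]
DUP     -> [-3, -3, 7, 7]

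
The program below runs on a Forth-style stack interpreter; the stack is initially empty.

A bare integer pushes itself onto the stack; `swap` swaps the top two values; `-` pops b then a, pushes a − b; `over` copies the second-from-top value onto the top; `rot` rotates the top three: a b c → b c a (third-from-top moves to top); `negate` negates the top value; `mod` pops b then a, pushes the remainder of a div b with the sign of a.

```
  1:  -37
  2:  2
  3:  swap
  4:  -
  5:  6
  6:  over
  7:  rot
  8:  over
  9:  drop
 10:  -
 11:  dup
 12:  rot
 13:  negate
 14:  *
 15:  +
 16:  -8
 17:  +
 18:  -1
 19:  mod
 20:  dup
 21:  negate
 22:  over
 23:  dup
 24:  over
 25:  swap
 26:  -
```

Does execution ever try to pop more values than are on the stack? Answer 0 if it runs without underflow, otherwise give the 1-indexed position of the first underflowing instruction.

0

-37    → [-37]
2      → [-37, 2]
swap   → [2, -37]
-      → [39]
6      → [39, 6]
over   → [39, 6, 39]
rot    → [6, 39, 39]
over   → [6, 39, 39, 39]
drop   → [6, 39, 39]
-      → [6, 0]
dup    → [6, 0, 0]
rot    → [0, 0, 6]
negate → [0, 0, -6]
*      → [0, 0]
+      → [0]
-8     → [0, -8]
+      → [-8]
-1     → [-8, -1]
mod    → [0]
dup    → [0, 0]
negate → [0, 0]
over   → [0, 0, 0]
dup    → [0, 0, 0, 0]
over   → [0, 0, 0, 0, 0]
swap   → [0, 0, 0, 0, 0]
-      → [0, 0, 0, 0]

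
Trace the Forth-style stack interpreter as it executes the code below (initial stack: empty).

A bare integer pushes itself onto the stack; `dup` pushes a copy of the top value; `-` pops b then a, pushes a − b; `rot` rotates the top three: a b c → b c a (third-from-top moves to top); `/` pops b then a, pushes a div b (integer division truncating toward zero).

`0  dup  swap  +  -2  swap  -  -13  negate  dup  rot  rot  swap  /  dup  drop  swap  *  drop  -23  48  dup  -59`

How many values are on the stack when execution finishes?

4

0      -> [0]
dup    -> [0, 0]
swap   -> [0, 0]
+      -> [0]
-2     -> [0, -2]
swap   -> [-2, 0]
-      -> [-2]
-13    -> [-2, -13]
negate -> [-2, 13]
dup    -> [-2, 13, 13]
rot    -> [13, 13, -2]
rot    -> [13, -2, 13]
swap   -> [13, 13, -2]
/      -> [13, -6]
dup    -> [13, -6, -6]
drop   -> [13, -6]
swap   -> [-6, 13]
*      -> [-78]
drop   -> []
-23    -> [-23]
48     -> [-23, 48]
dup    -> [-23, 48, 48]
-59    -> [-23, 48, 48, -59]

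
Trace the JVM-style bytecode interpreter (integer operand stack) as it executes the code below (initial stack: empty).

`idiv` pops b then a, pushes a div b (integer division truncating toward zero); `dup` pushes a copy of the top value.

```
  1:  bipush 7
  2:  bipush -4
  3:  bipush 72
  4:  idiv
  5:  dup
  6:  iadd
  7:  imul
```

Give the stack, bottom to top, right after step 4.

[7, 0]

bipush 7  → 7
bipush -4 → 7 -4
bipush 72 → 7 -4 72
idiv      → 7 0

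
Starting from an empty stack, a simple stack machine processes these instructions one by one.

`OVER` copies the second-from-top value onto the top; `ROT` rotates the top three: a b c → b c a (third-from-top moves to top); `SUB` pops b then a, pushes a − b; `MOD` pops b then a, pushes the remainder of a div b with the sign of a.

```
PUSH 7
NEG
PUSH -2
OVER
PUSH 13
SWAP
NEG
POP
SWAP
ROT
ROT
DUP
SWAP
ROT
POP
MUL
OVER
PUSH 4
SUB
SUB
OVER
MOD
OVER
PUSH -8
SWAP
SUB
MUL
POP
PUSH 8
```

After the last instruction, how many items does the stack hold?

PUSH 7  → [7]
NEG     → [-7]
PUSH -2 → [-7, -2]
OVER    → [-7, -2, -7]
PUSH 13 → [-7, -2, -7, 13]
SWAP    → [-7, -2, 13, -7]
NEG     → [-7, -2, 13, 7]
POP     → [-7, -2, 13]
SWAP    → [-7, 13, -2]
ROT     → [13, -2, -7]
ROT     → [-2, -7, 13]
DUP     → [-2, -7, 13, 13]
SWAP    → [-2, -7, 13, 13]
ROT     → [-2, 13, 13, -7]
POP     → [-2, 13, 13]
MUL     → [-2, 169]
OVER    → [-2, 169, -2]
PUSH 4  → [-2, 169, -2, 4]
SUB     → [-2, 169, -6]
SUB     → [-2, 175]
OVER    → [-2, 175, -2]
MOD     → [-2, 1]
OVER    → [-2, 1, -2]
PUSH -8 → [-2, 1, -2, -8]
SWAP    → [-2, 1, -8, -2]
SUB     → [-2, 1, -6]
MUL     → [-2, -6]
POP     → [-2]
PUSH 8  → [-2, 8]

2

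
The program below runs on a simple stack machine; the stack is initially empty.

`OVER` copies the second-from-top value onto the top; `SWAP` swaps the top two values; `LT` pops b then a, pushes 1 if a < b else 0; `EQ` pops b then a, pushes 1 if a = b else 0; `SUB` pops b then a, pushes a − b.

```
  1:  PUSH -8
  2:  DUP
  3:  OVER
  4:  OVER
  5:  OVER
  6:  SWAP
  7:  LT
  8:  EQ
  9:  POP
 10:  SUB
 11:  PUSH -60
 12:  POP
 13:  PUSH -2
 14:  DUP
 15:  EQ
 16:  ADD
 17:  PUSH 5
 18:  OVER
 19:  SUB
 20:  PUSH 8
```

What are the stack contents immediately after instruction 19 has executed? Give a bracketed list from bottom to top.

[1, 4]

PUSH -8  → [-8]
DUP      → [-8, -8]
OVER     → [-8, -8, -8]
OVER     → [-8, -8, -8, -8]
OVER     → [-8, -8, -8, -8, -8]
SWAP     → [-8, -8, -8, -8, -8]
LT       → [-8, -8, -8, 0]
EQ       → [-8, -8, 0]
POP      → [-8, -8]
SUB      → [0]
PUSH -60 → [0, -60]
POP      → [0]
PUSH -2  → [0, -2]
DUP      → [0, -2, -2]
EQ       → [0, 1]
ADD      → [1]
PUSH 5   → [1, 5]
OVER     → [1, 5, 1]
SUB      → [1, 4]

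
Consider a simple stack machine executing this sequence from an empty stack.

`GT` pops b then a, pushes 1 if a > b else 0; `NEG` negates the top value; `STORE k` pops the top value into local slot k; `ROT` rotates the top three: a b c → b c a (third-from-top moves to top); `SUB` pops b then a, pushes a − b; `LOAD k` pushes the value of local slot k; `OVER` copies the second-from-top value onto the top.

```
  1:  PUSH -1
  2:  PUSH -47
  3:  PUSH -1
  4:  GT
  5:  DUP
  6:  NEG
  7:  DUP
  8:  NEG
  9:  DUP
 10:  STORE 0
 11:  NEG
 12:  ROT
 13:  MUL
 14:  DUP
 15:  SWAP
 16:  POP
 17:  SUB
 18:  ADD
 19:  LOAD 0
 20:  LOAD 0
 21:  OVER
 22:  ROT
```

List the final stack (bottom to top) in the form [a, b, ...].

PUSH -1   -1
PUSH -47  -1 -47
PUSH -1   -1 -47 -1
GT        -1 0
DUP       -1 0 0
NEG       -1 0 0
DUP       -1 0 0 0
NEG       -1 0 0 0
DUP       -1 0 0 0 0
STORE 0   -1 0 0 0
NEG       -1 0 0 0
ROT       -1 0 0 0
MUL       -1 0 0
DUP       -1 0 0 0
SWAP      -1 0 0 0
POP       -1 0 0
SUB       -1 0
ADD       -1
LOAD 0    -1 0
LOAD 0    -1 0 0
OVER      -1 0 0 0
ROT       -1 0 0 0

[-1, 0, 0, 0]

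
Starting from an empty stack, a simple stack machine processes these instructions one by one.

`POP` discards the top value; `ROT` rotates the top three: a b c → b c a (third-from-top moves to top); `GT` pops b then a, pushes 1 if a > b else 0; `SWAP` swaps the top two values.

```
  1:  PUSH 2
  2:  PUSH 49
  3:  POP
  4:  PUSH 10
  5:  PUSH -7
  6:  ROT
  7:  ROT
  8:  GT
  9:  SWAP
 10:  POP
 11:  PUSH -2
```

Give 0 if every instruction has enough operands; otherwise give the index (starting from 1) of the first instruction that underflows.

PUSH 2  : [2]
PUSH 49 : [2, 49]
POP     : [2]
PUSH 10 : [2, 10]
PUSH -7 : [2, 10, -7]
ROT     : [10, -7, 2]
ROT     : [-7, 2, 10]
GT      : [-7, 0]
SWAP    : [0, -7]
POP     : [0]
PUSH -2 : [0, -2]

0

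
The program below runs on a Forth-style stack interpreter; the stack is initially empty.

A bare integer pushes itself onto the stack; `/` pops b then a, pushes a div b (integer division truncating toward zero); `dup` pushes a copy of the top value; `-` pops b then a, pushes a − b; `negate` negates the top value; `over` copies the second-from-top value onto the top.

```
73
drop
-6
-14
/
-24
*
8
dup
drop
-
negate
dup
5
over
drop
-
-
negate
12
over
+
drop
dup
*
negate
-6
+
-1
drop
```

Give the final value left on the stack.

-31

73     -> [73]
drop   -> []
-6     -> [-6]
-14    -> [-6, -14]
/      -> [0]
-24    -> [0, -24]
*      -> [0]
8      -> [0, 8]
dup    -> [0, 8, 8]
drop   -> [0, 8]
-      -> [-8]
negate -> [8]
dup    -> [8, 8]
5      -> [8, 8, 5]
over   -> [8, 8, 5, 8]
drop   -> [8, 8, 5]
-      -> [8, 3]
-      -> [5]
negate -> [-5]
12     -> [-5, 12]
over   -> [-5, 12, -5]
+      -> [-5, 7]
drop   -> [-5]
dup    -> [-5, -5]
*      -> [25]
negate -> [-25]
-6     -> [-25, -6]
+      -> [-31]
-1     -> [-31, -1]
drop   -> [-31]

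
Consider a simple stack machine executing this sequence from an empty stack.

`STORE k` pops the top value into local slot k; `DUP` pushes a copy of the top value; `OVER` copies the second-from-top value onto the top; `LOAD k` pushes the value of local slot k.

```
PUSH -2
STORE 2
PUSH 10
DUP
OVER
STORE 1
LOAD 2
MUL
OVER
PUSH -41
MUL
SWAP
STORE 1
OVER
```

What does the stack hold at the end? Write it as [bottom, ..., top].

PUSH -2  → [-2]
STORE 2  → []
PUSH 10  → [10]
DUP      → [10, 10]
OVER     → [10, 10, 10]
STORE 1  → [10, 10]
LOAD 2   → [10, 10, -2]
MUL      → [10, -20]
OVER     → [10, -20, 10]
PUSH -41 → [10, -20, 10, -41]
MUL      → [10, -20, -410]
SWAP     → [10, -410, -20]
STORE 1  → [10, -410]
OVER     → [10, -410, 10]

[10, -410, 10]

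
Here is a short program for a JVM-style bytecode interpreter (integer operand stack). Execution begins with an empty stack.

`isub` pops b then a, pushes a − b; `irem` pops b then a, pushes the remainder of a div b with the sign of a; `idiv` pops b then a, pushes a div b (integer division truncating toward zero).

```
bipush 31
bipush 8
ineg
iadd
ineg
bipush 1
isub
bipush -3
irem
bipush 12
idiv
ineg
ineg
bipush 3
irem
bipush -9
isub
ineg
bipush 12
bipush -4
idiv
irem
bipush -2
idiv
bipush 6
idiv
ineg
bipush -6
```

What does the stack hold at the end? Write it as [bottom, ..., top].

bipush 31  [31]
bipush 8   [31, 8]
ineg       [31, -8]
iadd       [23]
ineg       [-23]
bipush 1   [-23, 1]
isub       [-24]
bipush -3  [-24, -3]
irem       [0]
bipush 12  [0, 12]
idiv       [0]
ineg       [0]
ineg       [0]
bipush 3   [0, 3]
irem       [0]
bipush -9  [0, -9]
isub       [9]
ineg       [-9]
bipush 12  [-9, 12]
bipush -4  [-9, 12, -4]
idiv       [-9, -3]
irem       [0]
bipush -2  [0, -2]
idiv       [0]
bipush 6   [0, 6]
idiv       [0]
ineg       [0]
bipush -6  [0, -6]

[0, -6]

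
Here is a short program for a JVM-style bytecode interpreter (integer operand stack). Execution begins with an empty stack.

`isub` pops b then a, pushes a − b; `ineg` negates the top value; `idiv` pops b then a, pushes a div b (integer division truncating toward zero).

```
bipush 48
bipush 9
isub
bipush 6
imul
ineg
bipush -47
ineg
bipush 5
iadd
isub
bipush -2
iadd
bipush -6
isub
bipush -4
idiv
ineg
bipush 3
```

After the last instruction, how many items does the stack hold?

bipush 48   [48]
bipush 9    [48, 9]
isub        [39]
bipush 6    [39, 6]
imul        [234]
ineg        [-234]
bipush -47  [-234, -47]
ineg        [-234, 47]
bipush 5    [-234, 47, 5]
iadd        [-234, 52]
isub        [-286]
bipush -2   [-286, -2]
iadd        [-288]
bipush -6   [-288, -6]
isub        [-282]
bipush -4   [-282, -4]
idiv        [70]
ineg        [-70]
bipush 3    [-70, 3]

2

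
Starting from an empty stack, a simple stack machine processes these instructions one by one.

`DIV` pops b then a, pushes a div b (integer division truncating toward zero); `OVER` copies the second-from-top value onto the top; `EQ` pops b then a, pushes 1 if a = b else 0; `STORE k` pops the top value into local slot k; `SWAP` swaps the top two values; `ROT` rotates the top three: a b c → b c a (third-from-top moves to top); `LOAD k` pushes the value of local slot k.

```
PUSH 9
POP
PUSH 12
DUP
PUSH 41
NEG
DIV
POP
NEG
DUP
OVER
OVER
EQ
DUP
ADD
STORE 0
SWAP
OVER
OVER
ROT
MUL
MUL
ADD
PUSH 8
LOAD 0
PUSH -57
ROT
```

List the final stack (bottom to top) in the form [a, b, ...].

PUSH 9   → 9
POP      → (empty)
PUSH 12  → 12
DUP      → 12 12
PUSH 41  → 12 12 41
NEG      → 12 12 -41
DIV      → 12 0
POP      → 12
NEG      → -12
DUP      → -12 -12
OVER     → -12 -12 -12
OVER     → -12 -12 -12 -12
EQ       → -12 -12 1
DUP      → -12 -12 1 1
ADD      → -12 -12 2
STORE 0  → -12 -12
SWAP     → -12 -12
OVER     → -12 -12 -12
OVER     → -12 -12 -12 -12
ROT      → -12 -12 -12 -12
MUL      → -12 -12 144
MUL      → -12 -1728
ADD      → -1740
PUSH 8   → -1740 8
LOAD 0   → -1740 8 2
PUSH -57 → -1740 8 2 -57
ROT      → -1740 2 -57 8

[-1740, 2, -57, 8]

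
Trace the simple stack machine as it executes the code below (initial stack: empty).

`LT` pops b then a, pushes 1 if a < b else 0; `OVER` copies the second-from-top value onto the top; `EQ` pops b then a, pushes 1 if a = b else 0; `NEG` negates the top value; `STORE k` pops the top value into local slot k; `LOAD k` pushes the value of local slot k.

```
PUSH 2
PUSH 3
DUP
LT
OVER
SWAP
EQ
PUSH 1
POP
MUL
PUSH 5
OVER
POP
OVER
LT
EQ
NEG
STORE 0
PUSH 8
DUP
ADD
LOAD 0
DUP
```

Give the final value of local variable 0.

-1

PUSH 2   2
PUSH 3   2 3
DUP      2 3 3
LT       2 0
OVER     2 0 2
SWAP     2 2 0
EQ       2 0
PUSH 1   2 0 1
POP      2 0
MUL      0
PUSH 5   0 5
OVER     0 5 0
POP      0 5
OVER     0 5 0
LT       0 0
EQ       1
NEG      -1
STORE 0  (empty)
PUSH 8   8
DUP      8 8
ADD      16
LOAD 0   16 -1
DUP      16 -1 -1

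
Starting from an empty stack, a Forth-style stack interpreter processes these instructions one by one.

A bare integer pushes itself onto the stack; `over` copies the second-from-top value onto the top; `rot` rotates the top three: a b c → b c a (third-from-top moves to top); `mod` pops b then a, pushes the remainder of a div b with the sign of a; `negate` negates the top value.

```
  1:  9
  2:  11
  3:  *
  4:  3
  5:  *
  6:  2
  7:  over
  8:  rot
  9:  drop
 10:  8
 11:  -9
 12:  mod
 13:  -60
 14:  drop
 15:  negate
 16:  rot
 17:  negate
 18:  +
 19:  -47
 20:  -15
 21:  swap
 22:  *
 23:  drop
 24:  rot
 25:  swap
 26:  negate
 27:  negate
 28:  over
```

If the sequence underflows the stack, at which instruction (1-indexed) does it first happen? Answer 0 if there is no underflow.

24

9      : 9
11     : 9 11
*      : 99
3      : 99 3
*      : 297
2      : 297 2
over   : 297 2 297
rot    : 2 297 297
drop   : 2 297
8      : 2 297 8
-9     : 2 297 8 -9
mod    : 2 297 8
-60    : 2 297 8 -60
drop   : 2 297 8
negate : 2 297 -8
rot    : 297 -8 2
negate : 297 -8 -2
+      : 297 -10
-47    : 297 -10 -47
-15    : 297 -10 -47 -15
swap   : 297 -10 -15 -47
*      : 297 -10 705
drop   : 297 -10
rot  — needs 3 operands, stack has 2 → underflow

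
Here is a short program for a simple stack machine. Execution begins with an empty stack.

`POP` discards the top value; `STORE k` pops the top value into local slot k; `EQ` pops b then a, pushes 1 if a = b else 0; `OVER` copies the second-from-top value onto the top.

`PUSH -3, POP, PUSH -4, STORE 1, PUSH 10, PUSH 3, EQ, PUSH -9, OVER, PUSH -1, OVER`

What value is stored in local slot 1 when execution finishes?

-4

PUSH -3  [-3]
POP      []
PUSH -4  [-4]
STORE 1  []
PUSH 10  [10]
PUSH 3   [10, 3]
EQ       [0]
PUSH -9  [0, -9]
OVER     [0, -9, 0]
PUSH -1  [0, -9, 0, -1]
OVER     [0, -9, 0, -1, 0]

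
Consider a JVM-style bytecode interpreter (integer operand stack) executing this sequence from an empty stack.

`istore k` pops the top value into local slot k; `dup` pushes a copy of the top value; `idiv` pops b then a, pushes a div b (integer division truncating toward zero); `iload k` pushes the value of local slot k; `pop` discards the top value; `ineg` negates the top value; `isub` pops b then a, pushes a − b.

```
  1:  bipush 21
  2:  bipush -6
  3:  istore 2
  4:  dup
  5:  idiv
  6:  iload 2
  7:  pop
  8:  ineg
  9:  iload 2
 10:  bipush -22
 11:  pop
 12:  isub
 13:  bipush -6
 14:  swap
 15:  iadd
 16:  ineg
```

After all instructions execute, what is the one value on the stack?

1

bipush 21   21
bipush -6   21 -6
istore 2    21
dup         21 21
idiv        1
iload 2     1 -6
pop         1
ineg        -1
iload 2     -1 -6
bipush -22  -1 -6 -22
pop         -1 -6
isub        5
bipush -6   5 -6
swap        -6 5
iadd        -1
ineg        1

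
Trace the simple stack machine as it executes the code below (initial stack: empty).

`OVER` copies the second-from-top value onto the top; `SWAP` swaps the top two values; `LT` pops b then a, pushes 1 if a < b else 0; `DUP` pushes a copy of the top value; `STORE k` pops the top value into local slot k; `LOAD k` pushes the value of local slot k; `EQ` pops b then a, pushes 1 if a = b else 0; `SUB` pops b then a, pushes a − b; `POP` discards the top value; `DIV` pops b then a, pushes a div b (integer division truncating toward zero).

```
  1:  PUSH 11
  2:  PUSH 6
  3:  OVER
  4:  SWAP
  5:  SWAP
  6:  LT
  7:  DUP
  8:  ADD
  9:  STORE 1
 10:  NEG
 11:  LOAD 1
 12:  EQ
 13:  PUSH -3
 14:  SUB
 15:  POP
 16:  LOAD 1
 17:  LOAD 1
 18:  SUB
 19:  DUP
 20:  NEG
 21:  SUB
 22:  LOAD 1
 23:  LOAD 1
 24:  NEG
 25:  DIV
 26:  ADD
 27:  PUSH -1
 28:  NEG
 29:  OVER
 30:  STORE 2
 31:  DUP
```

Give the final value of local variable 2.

PUSH 11 -> 11
PUSH 6  -> 11 6
OVER    -> 11 6 11
SWAP    -> 11 11 6
SWAP    -> 11 6 11
LT      -> 11 1
DUP     -> 11 1 1
ADD     -> 11 2
STORE 1 -> 11
NEG     -> -11
LOAD 1  -> -11 2
EQ      -> 0
PUSH -3 -> 0 -3
SUB     -> 3
POP     -> (empty)
LOAD 1  -> 2
LOAD 1  -> 2 2
SUB     -> 0
DUP     -> 0 0
NEG     -> 0 0
SUB     -> 0
LOAD 1  -> 0 2
LOAD 1  -> 0 2 2
NEG     -> 0 2 -2
DIV     -> 0 -1
ADD     -> -1
PUSH -1 -> -1 -1
NEG     -> -1 1
OVER    -> -1 1 -1
STORE 2 -> -1 1
DUP     -> -1 1 1

-1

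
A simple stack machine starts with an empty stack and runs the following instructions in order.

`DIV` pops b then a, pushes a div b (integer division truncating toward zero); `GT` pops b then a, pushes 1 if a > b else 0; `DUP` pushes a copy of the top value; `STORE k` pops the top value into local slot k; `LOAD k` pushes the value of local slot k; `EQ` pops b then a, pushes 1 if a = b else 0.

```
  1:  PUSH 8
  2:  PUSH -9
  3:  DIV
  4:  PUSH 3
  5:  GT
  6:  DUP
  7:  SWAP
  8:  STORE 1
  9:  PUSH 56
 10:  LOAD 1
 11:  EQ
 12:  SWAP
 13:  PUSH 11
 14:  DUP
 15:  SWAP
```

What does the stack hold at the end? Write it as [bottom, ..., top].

[0, 0, 11, 11]

PUSH 8  -> [8]
PUSH -9 -> [8, -9]
DIV     -> [0]
PUSH 3  -> [0, 3]
GT      -> [0]
DUP     -> [0, 0]
SWAP    -> [0, 0]
STORE 1 -> [0]
PUSH 56 -> [0, 56]
LOAD 1  -> [0, 56, 0]
EQ      -> [0, 0]
SWAP    -> [0, 0]
PUSH 11 -> [0, 0, 11]
DUP     -> [0, 0, 11, 11]
SWAP    -> [0, 0, 11, 11]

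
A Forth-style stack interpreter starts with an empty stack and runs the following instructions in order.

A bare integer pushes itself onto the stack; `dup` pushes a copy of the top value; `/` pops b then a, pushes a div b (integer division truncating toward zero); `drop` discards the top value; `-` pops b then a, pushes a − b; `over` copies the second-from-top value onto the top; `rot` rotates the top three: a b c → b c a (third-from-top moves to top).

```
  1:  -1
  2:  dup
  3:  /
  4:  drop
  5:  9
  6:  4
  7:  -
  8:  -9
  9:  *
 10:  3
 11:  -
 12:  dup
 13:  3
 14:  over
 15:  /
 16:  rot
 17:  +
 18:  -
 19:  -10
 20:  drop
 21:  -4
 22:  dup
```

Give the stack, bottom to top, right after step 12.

-1    -1
dup   -1 -1
/     1
drop  (empty)
9     9
4     9 4
-     5
-9    5 -9
*     -45
3     -45 3
-     -48
dup   -48 -48

[-48, -48]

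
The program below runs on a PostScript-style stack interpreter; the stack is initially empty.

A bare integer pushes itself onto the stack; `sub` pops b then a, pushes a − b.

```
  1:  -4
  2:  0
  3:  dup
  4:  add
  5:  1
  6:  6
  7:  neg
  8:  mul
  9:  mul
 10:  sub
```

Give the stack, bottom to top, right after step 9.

-4  : -4
0   : -4 0
dup : -4 0 0
add : -4 0
1   : -4 0 1
6   : -4 0 1 6
neg : -4 0 1 -6
mul : -4 0 -6
mul : -4 0

[-4, 0]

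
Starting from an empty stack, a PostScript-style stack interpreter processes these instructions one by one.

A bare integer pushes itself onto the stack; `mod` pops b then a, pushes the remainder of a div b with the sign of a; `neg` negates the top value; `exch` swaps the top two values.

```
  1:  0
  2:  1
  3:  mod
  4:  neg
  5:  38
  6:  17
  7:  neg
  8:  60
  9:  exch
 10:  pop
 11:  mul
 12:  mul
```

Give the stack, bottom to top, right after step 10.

0    : [0]
1    : [0, 1]
mod  : [0]
neg  : [0]
38   : [0, 38]
17   : [0, 38, 17]
neg  : [0, 38, -17]
60   : [0, 38, -17, 60]
exch : [0, 38, 60, -17]
pop  : [0, 38, 60]

[0, 38, 60]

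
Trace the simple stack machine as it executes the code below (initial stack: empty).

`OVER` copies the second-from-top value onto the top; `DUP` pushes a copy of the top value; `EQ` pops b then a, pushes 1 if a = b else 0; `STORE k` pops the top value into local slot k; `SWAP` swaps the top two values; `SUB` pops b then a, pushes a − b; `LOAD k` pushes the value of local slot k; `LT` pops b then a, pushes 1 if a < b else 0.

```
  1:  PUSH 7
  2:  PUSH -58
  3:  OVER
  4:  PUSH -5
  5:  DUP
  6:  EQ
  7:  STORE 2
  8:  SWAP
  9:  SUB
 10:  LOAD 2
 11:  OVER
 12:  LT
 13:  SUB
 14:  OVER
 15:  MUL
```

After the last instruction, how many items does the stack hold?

2

PUSH 7    [7]
PUSH -58  [7, -58]
OVER      [7, -58, 7]
PUSH -5   [7, -58, 7, -5]
DUP       [7, -58, 7, -5, -5]
EQ        [7, -58, 7, 1]
STORE 2   [7, -58, 7]
SWAP      [7, 7, -58]
SUB       [7, 65]
LOAD 2    [7, 65, 1]
OVER      [7, 65, 1, 65]
LT        [7, 65, 1]
SUB       [7, 64]
OVER      [7, 64, 7]
MUL       [7, 448]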